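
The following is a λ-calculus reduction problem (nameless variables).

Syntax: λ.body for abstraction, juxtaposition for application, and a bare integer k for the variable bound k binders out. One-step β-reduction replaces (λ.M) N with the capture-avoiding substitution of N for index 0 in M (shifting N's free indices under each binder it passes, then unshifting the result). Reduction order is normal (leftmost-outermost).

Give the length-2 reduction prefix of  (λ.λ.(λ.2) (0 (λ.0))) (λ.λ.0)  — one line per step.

  start: (λ.λ.(λ.2) (0 (λ.0))) (λ.λ.0)
  step 1: λ.(λ.λ.λ.0) (0 (λ.0))
  step 2: λ.λ.λ.0

Answer: after 2 steps: λ.λ.λ.0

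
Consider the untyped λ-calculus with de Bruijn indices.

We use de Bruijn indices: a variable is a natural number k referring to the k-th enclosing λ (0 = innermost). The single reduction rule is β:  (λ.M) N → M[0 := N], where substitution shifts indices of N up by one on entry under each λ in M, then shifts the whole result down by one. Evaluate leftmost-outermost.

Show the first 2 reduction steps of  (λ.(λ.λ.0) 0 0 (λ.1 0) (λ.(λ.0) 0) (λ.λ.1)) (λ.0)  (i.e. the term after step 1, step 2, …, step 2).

Answer: after 2 steps: (λ.0) (λ.0) (λ.(λ.0) 0) (λ.(λ.0) 0) (λ.λ.1)

Working:
  start: (λ.(λ.λ.0) 0 0 (λ.1 0) (λ.(λ.0) 0) (λ.λ.1)) (λ.0)
  step 1: (λ.λ.0) (λ.0) (λ.0) (λ.(λ.0) 0) (λ.(λ.0) 0) (λ.λ.1)
  step 2: (λ.0) (λ.0) (λ.(λ.0) 0) (λ.(λ.0) 0) (λ.λ.1)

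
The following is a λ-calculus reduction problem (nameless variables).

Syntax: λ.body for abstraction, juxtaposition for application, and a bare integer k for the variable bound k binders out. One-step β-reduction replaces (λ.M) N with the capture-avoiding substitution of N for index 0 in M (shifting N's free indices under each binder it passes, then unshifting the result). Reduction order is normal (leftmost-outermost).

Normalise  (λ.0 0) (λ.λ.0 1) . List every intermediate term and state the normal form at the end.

Answer: normal form = λ.0 (λ.λ.0 1)  (in 2 steps)

Derivation:
  start: (λ.0 0) (λ.λ.0 1)
  step 1: (λ.λ.0 1) (λ.λ.0 1)
  step 2: λ.0 (λ.λ.0 1)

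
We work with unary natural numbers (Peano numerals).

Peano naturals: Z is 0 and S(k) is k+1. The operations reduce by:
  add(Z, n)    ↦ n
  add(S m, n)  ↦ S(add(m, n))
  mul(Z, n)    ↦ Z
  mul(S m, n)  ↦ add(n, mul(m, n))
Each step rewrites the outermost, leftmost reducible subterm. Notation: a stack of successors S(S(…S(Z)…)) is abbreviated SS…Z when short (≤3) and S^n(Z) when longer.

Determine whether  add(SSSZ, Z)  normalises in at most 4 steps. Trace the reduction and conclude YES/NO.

Answer: YES — reaches normal form SSSZ in 4 ≤ 4 steps

Derivation:
  start: add(SSSZ, Z)
  step 1: S(add(SSZ, Z))
  step 2: S(S(add(SZ, Z)))
  step 3: S(S(S(add(Z, Z))))
  step 4: SSSZ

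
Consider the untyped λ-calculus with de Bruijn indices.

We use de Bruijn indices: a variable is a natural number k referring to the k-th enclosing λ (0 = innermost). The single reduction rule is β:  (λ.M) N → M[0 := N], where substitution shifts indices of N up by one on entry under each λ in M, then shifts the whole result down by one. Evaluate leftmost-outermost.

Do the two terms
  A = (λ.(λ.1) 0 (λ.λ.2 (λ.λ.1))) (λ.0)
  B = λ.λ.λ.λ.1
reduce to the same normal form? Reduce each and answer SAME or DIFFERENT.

Answer: SAME — A ⇓ λ.λ.λ.λ.1, B ⇓ λ.λ.λ.λ.1

Working:
Term A:
  start: (λ.(λ.1) 0 (λ.λ.2 (λ.λ.1))) (λ.0)
  →1  (λ.λ.0) (λ.0) (λ.λ.(λ.0) (λ.λ.1))
  →2  (λ.0) (λ.λ.(λ.0) (λ.λ.1))
  →3  λ.λ.(λ.0) (λ.λ.1)
  →4  λ.λ.λ.λ.1

Term B:
  start: λ.λ.λ.λ.1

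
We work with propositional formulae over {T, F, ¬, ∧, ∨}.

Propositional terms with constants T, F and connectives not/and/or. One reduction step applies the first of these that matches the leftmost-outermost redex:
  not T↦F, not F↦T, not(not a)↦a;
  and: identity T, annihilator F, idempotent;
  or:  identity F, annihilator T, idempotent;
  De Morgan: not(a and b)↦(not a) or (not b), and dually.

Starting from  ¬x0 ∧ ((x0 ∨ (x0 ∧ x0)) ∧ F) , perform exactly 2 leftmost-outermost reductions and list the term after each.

Answer: after 2 steps: F

Working:
  start: ¬x0 ∧ ((x0 ∨ (x0 ∧ x0)) ∧ F)
  step 1: ¬x0 ∧ F
  step 2: F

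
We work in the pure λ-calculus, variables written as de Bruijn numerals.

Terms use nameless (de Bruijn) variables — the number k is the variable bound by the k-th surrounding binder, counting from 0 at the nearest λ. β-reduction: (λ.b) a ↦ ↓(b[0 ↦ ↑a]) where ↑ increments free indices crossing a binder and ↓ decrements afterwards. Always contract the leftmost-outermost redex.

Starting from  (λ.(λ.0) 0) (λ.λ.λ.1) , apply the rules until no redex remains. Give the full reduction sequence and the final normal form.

Answer: normal form = λ.λ.λ.1  (in 2 steps)

Working:
  start: (λ.(λ.0) 0) (λ.λ.λ.1)
  →1  (λ.0) (λ.λ.λ.1)
  →2  λ.λ.λ.1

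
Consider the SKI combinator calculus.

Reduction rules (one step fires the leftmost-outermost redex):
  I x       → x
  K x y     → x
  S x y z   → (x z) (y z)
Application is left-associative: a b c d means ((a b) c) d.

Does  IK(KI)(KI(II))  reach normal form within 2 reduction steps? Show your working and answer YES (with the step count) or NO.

  start: IK(KI)(KI(II))
  →1  K(KI)(KI(II))
  →2  KI

Answer: YES — reaches normal form KI in 2 ≤ 2 steps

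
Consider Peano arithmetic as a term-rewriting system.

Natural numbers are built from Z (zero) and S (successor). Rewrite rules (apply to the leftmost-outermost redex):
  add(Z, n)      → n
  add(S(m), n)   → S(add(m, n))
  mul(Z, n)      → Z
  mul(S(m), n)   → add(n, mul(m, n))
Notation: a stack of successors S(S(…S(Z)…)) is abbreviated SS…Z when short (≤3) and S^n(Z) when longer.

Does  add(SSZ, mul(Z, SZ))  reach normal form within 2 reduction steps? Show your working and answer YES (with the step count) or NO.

Answer: NO — after 2 steps the term is S(S(add(Z, mul(Z, SZ)))), not yet normal

Derivation:
  start: add(SSZ, mul(Z, SZ))
  step 1: S(add(SZ, mul(Z, SZ)))
  step 2: S(S(add(Z, mul(Z, SZ))))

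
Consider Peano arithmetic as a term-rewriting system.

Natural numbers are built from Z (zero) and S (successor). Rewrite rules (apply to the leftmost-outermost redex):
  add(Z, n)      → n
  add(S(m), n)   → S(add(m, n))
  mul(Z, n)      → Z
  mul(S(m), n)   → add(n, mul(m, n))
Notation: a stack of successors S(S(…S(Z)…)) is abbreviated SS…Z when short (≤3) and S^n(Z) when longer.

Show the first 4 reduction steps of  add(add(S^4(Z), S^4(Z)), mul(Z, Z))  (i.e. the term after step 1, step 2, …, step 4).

Answer: after 4 steps: S(S(add(add(SSZ, S^4(Z)), mul(Z, Z))))

Working:
  start: add(add(S^4(Z), S^4(Z)), mul(Z, Z))
  [1] add(S(add(SSSZ, S^4(Z))), mul(Z, Z))
  [2] S(add(add(SSSZ, S^4(Z)), mul(Z, Z)))
  [3] S(add(S(add(SSZ, S^4(Z))), mul(Z, Z)))
  [4] S(S(add(add(SSZ, S^4(Z)), mul(Z, Z))))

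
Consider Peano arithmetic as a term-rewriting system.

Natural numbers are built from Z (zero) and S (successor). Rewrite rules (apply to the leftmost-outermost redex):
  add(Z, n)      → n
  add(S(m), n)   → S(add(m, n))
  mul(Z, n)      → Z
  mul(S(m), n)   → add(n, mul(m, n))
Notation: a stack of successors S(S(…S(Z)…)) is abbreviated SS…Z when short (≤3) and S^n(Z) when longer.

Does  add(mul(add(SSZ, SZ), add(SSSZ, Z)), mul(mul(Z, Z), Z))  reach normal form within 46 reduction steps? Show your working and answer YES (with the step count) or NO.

Answer: YES — reaches normal form S^9(Z) in 43 ≤ 46 steps

Reduction:
  start: add(mul(add(SSZ, SZ), add(SSSZ, Z)), mul(mul(Z, Z), Z))
  →1  add(mul(S(add(SZ, SZ)), add(SSSZ, Z)), mul(mul(Z, Z), Z))
  →2  add(add(add(SSSZ, Z), mul(add(SZ, SZ), add(SSSZ, Z))), mul(mul(Z, Z), Z))
  →3  add(add(S(add(SSZ, Z)), mul(add(SZ, SZ), add(SSSZ, Z))), mul(mul(Z, Z), Z))
  →4  add(S(add(add(SSZ, Z), mul(add(SZ, SZ), add(SSSZ, Z)))), mul(mul(Z, Z), Z))
  →5  S(add(add(add(SSZ, Z), mul(add(SZ, SZ), add(SSSZ, Z))), mul(mul(Z, Z), Z)))
  →6  S(add(add(S(add(SZ, Z)), mul(add(SZ, SZ), add(SSSZ, Z))), mul(mul(Z, Z), Z)))
  →7  S(add(S(add(add(SZ, Z), mul(add(SZ, SZ), add(SSSZ, Z)))), mul(mul(Z, Z), Z)))
  →8  S(S(add(add(add(SZ, Z), mul(add(SZ, SZ), add(SSSZ, Z))), mul(mul(Z, Z), Z))))
  →9  S(S(add(add(S(add(Z, Z)), mul(add(SZ, SZ), add(SSSZ, Z))), mul(mul(Z, Z), Z))))
  →10  S(S(add(S(add(add(Z, Z), mul(add(SZ, SZ), add(SSSZ, Z)))), mul(mul(Z, Z), Z))))
  →11  S(S(S(add(add(add(Z, Z), mul(add(SZ, SZ), add(SSSZ, Z))), mul(mul(Z, Z), Z)))))
  →12  S(S(S(add(add(Z, mul(add(SZ, SZ), add(SSSZ, Z))), mul(mul(Z, Z), Z)))))
  →13  S(S(S(add(mul(add(SZ, SZ), add(SSSZ, Z)), mul(mul(Z, Z), Z)))))
  →14  S(S(S(add(mul(S(add(Z, SZ)), add(SSSZ, Z)), mul(mul(Z, Z), Z)))))
  →15  S(S(S(add(add(add(SSSZ, Z), mul(add(Z, SZ), add(SSSZ, Z))), mul(mul(Z, Z), Z)))))
  →16  S(S(S(add(add(S(add(SSZ, Z)), mul(add(Z, SZ), add(SSSZ, Z))), mul(mul(Z, Z), Z)))))
  →17  S(S(S(add(S(add(add(SSZ, Z), mul(add(Z, SZ), add(SSSZ, Z)))), mul(mul(Z, Z), Z)))))
  →18  S(S(S(S(add(add(add(SSZ, Z), mul(add(Z, SZ), add(SSSZ, Z))), mul(mul(Z, Z), Z))))))
  →19  S(S(S(S(add(add(S(add(SZ, Z)), mul(add(Z, SZ), add(SSSZ, Z))), mul(mul(Z, Z), Z))))))
  →20  S(S(S(S(add(S(add(add(SZ, Z), mul(add(Z, SZ), add(SSSZ, Z)))), mul(mul(Z, Z), Z))))))
  →21  S(S(S(S(S(add(add(add(SZ, Z), mul(add(Z, SZ), add(SSSZ, Z))), mul(mul(Z, Z), Z)))))))
  →22  S(S(S(S(S(add(add(S(add(Z, Z)), mul(add(Z, SZ), add(SSSZ, Z))), mul(mul(Z, Z), Z)))))))
  →23  S(S(S(S(S(add(S(add(add(Z, Z), mul(add(Z, SZ), add(SSSZ, Z)))), mul(mul(Z, Z), Z)))))))
  →24  S(S(S(S(S(S(add(add(add(Z, Z), mul(add(Z, SZ), add(SSSZ, Z))), mul(mul(Z, Z), Z))))))))
  →25  S(S(S(S(S(S(add(add(Z, mul(add(Z, SZ), add(SSSZ, Z))), mul(mul(Z, Z), Z))))))))
  →26  S(S(S(S(S(S(add(mul(add(Z, SZ), add(SSSZ, Z)), mul(mul(Z, Z), Z))))))))
  →27  S(S(S(S(S(S(add(mul(SZ, add(SSSZ, Z)), mul(mul(Z, Z), Z))))))))
  →28  S(S(S(S(S(S(add(add(add(SSSZ, Z), mul(Z, add(SSSZ, Z))), mul(mul(Z, Z), Z))))))))
  →29  S(S(S(S(S(S(add(add(S(add(SSZ, Z)), mul(Z, add(SSSZ, Z))), mul(mul(Z, Z), Z))))))))
  →30  S(S(S(S(S(S(add(S(add(add(SSZ, Z), mul(Z, add(SSSZ, Z)))), mul(mul(Z, Z), Z))))))))
  →31  S(S(S(S(S(S(S(add(add(add(SSZ, Z), mul(Z, add(SSSZ, Z))), mul(mul(Z, Z), Z)))))))))
  →32  S(S(S(S(S(S(S(add(add(S(add(SZ, Z)), mul(Z, add(SSSZ, Z))), mul(mul(Z, Z), Z)))))))))
  →33  S(S(S(S(S(S(S(add(S(add(add(SZ, Z), mul(Z, add(SSSZ, Z)))), mul(mul(Z, Z), Z)))))))))
  →34  S(S(S(S(S(S(S(S(add(add(add(SZ, Z), mul(Z, add(SSSZ, Z))), mul(mul(Z, Z), Z))))))))))
  →35  S(S(S(S(S(S(S(S(add(add(S(add(Z, Z)), mul(Z, add(SSSZ, Z))), mul(mul(Z, Z), Z))))))))))
  →36  S(S(S(S(S(S(S(S(add(S(add(add(Z, Z), mul(Z, add(SSSZ, Z)))), mul(mul(Z, Z), Z))))))))))
  →37  S(S(S(S(S(S(S(S(S(add(add(add(Z, Z), mul(Z, add(SSSZ, Z))), mul(mul(Z, Z), Z)))))))))))
  →38  S(S(S(S(S(S(S(S(S(add(add(Z, mul(Z, add(SSSZ, Z))), mul(mul(Z, Z), Z)))))))))))
  →39  S(S(S(S(S(S(S(S(S(add(mul(Z, add(SSSZ, Z)), mul(mul(Z, Z), Z)))))))))))
  →40  S(S(S(S(S(S(S(S(S(add(Z, mul(mul(Z, Z), Z)))))))))))
  →41  S(S(S(S(S(S(S(S(S(mul(mul(Z, Z), Z))))))))))
  →42  S(S(S(S(S(S(S(S(S(mul(Z, Z))))))))))
  →43  S^9(Z)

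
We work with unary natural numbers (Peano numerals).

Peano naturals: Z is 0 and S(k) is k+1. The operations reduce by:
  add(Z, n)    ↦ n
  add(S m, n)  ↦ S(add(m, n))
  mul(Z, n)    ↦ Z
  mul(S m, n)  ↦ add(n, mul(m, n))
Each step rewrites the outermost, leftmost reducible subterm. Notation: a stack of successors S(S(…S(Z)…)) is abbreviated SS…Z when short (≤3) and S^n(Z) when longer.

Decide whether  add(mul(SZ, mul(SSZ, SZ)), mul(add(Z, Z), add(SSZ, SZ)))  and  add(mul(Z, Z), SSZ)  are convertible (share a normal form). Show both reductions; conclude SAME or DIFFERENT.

Term A:
  start: add(mul(SZ, mul(SSZ, SZ)), mul(add(Z, Z), add(SSZ, SZ)))
  →1  add(add(mul(SSZ, SZ), mul(Z, mul(SSZ, SZ))), mul(add(Z, Z), add(SSZ, SZ)))
  →2  add(add(add(SZ, mul(SZ, SZ)), mul(Z, mul(SSZ, SZ))), mul(add(Z, Z), add(SSZ, SZ)))
  →3  add(add(S(add(Z, mul(SZ, SZ))), mul(Z, mul(SSZ, SZ))), mul(add(Z, Z), add(SSZ, SZ)))
  →4  add(S(add(add(Z, mul(SZ, SZ)), mul(Z, mul(SSZ, SZ)))), mul(add(Z, Z), add(SSZ, SZ)))
  →5  S(add(add(add(Z, mul(SZ, SZ)), mul(Z, mul(SSZ, SZ))), mul(add(Z, Z), add(SSZ, SZ))))
  →6  S(add(add(mul(SZ, SZ), mul(Z, mul(SSZ, SZ))), mul(add(Z, Z), add(SSZ, SZ))))
  →7  S(add(add(add(SZ, mul(Z, SZ)), mul(Z, mul(SSZ, SZ))), mul(add(Z, Z), add(SSZ, SZ))))
  →8  S(add(add(S(add(Z, mul(Z, SZ))), mul(Z, mul(SSZ, SZ))), mul(add(Z, Z), add(SSZ, SZ))))
  →9  S(add(S(add(add(Z, mul(Z, SZ)), mul(Z, mul(SSZ, SZ)))), mul(add(Z, Z), add(SSZ, SZ))))
  →10  S(S(add(add(add(Z, mul(Z, SZ)), mul(Z, mul(SSZ, SZ))), mul(add(Z, Z), add(SSZ, SZ)))))
  →11  S(S(add(add(mul(Z, SZ), mul(Z, mul(SSZ, SZ))), mul(add(Z, Z), add(SSZ, SZ)))))
  →12  S(S(add(add(Z, mul(Z, mul(SSZ, SZ))), mul(add(Z, Z), add(SSZ, SZ)))))
  →13  S(S(add(mul(Z, mul(SSZ, SZ)), mul(add(Z, Z), add(SSZ, SZ)))))
  →14  S(S(add(Z, mul(add(Z, Z), add(SSZ, SZ)))))
  →15  S(S(mul(add(Z, Z), add(SSZ, SZ))))
  →16  S(S(mul(Z, add(SSZ, SZ))))
  →17  SSZ

Term B:
  start: add(mul(Z, Z), SSZ)
  →1  add(Z, SSZ)
  →2  SSZ

Answer: SAME — A ⇓ SSZ, B ⇓ SSZ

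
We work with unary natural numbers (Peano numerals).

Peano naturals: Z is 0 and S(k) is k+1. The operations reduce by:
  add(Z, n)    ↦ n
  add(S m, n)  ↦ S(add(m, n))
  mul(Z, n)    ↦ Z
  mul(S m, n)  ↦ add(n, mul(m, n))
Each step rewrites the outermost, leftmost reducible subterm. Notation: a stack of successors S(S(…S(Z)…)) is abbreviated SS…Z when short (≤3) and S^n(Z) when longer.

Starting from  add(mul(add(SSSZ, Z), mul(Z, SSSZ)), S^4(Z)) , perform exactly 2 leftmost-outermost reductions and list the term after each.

Answer: after 2 steps: add(add(mul(Z, SSSZ), mul(add(SSZ, Z), mul(Z, SSSZ))), S^4(Z))

Working:
  start: add(mul(add(SSSZ, Z), mul(Z, SSSZ)), S^4(Z))
  step 1: add(mul(S(add(SSZ, Z)), mul(Z, SSSZ)), S^4(Z))
  step 2: add(add(mul(Z, SSSZ), mul(add(SSZ, Z), mul(Z, SSSZ))), S^4(Z))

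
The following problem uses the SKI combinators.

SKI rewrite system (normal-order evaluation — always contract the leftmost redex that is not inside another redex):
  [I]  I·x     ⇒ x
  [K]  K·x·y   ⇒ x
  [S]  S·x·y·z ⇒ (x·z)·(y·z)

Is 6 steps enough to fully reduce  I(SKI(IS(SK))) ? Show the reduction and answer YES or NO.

  start: I(SKI(IS(SK)))
  →1  SKI(IS(SK))
  →2  K(IS(SK))(I(IS(SK)))
  →3  IS(SK)
  →4  S(SK)

Answer: YES — reaches normal form S(SK) in 4 ≤ 6 steps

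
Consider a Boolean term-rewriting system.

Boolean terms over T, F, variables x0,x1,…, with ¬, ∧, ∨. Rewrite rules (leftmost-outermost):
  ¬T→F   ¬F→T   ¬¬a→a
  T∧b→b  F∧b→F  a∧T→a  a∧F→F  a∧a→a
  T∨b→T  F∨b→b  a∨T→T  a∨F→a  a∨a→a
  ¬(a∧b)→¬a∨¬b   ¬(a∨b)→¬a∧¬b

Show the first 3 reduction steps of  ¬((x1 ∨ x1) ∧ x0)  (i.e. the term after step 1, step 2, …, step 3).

Answer: after 3 steps: ¬x1 ∨ ¬x0

Derivation:
  start: ¬((x1 ∨ x1) ∧ x0)
  →1  ¬(x1 ∨ x1) ∨ ¬x0
  →2  (¬x1 ∧ ¬x1) ∨ ¬x0
  →3  ¬x1 ∨ ¬x0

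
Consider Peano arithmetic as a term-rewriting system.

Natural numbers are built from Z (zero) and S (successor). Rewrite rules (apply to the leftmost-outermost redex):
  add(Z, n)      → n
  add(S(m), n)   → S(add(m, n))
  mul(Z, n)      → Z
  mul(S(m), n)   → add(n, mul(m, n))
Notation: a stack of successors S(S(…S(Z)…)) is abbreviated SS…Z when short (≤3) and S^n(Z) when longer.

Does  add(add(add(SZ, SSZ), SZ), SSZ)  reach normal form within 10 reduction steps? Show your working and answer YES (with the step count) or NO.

  start: add(add(add(SZ, SSZ), SZ), SSZ)
  →1  add(add(S(add(Z, SSZ)), SZ), SSZ)
  →2  add(S(add(add(Z, SSZ), SZ)), SSZ)
  →3  S(add(add(add(Z, SSZ), SZ), SSZ))
  →4  S(add(add(SSZ, SZ), SSZ))
  →5  S(add(S(add(SZ, SZ)), SSZ))
  →6  S(S(add(add(SZ, SZ), SSZ)))
  →7  S(S(add(S(add(Z, SZ)), SSZ)))
  →8  S(S(S(add(add(Z, SZ), SSZ))))
  →9  S(S(S(add(SZ, SSZ))))
  →10  S(S(S(S(add(Z, SSZ)))))

Answer: NO — after 10 steps the term is S(S(S(S(add(Z, SSZ))))), not yet normal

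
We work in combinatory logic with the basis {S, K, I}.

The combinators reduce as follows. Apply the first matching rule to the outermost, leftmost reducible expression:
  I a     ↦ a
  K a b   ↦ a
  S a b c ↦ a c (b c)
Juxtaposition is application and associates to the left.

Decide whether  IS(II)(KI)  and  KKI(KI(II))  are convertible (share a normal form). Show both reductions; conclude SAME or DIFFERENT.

Term A:
  start: IS(II)(KI)
  step 1: S(II)(KI)
  step 2: SI(KI)

Term B:
  start: KKI(KI(II))
  step 1: K(KI(II))
  step 2: KI

Answer: DIFFERENT — A ⇓ SI(KI), B ⇓ KI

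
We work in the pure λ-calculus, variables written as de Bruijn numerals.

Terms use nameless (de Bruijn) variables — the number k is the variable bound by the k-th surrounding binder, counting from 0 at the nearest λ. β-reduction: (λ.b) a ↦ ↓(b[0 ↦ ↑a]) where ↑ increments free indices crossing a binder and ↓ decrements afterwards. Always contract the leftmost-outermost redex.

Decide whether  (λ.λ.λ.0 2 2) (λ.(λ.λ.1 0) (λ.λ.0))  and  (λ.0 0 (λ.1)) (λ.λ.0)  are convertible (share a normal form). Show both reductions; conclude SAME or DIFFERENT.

Answer: DIFFERENT — A ⇓ λ.λ.0 (λ.λ.λ.0) (λ.λ.λ.0), B ⇓ λ.λ.λ.0

Working:
Term A:
  start: (λ.λ.λ.0 2 2) (λ.(λ.λ.1 0) (λ.λ.0))
  →1  λ.λ.0 (λ.(λ.λ.1 0) (λ.λ.0)) (λ.(λ.λ.1 0) (λ.λ.0))
  →2  λ.λ.0 (λ.λ.(λ.λ.0) 0) (λ.(λ.λ.1 0) (λ.λ.0))
  →3  λ.λ.0 (λ.λ.λ.0) (λ.(λ.λ.1 0) (λ.λ.0))
  →4  λ.λ.0 (λ.λ.λ.0) (λ.λ.(λ.λ.0) 0)
  →5  λ.λ.0 (λ.λ.λ.0) (λ.λ.λ.0)

Term B:
  start: (λ.0 0 (λ.1)) (λ.λ.0)
  →1  (λ.λ.0) (λ.λ.0) (λ.λ.λ.0)
  →2  (λ.0) (λ.λ.λ.0)
  →3  λ.λ.λ.0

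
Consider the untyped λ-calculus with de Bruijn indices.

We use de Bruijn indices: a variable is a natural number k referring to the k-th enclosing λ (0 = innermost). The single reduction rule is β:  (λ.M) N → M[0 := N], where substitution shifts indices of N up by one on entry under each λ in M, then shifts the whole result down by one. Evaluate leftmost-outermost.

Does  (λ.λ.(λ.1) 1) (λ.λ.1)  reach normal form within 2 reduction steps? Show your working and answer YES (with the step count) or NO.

  start: (λ.λ.(λ.1) 1) (λ.λ.1)
  step 1: λ.(λ.1) (λ.λ.1)
  step 2: λ.0

Answer: YES — reaches normal form λ.0 in 2 ≤ 2 steps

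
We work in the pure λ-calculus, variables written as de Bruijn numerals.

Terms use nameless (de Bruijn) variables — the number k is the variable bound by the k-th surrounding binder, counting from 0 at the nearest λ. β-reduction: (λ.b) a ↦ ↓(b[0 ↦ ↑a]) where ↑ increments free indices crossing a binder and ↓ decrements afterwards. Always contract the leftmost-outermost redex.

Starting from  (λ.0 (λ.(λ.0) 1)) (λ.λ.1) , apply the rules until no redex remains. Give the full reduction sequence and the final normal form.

  start: (λ.0 (λ.(λ.0) 1)) (λ.λ.1)
  step 1: (λ.λ.1) (λ.(λ.0) (λ.λ.1))
  step 2: λ.λ.(λ.0) (λ.λ.1)
  step 3: λ.λ.λ.λ.1

Answer: normal form = λ.λ.λ.λ.1  (in 3 steps)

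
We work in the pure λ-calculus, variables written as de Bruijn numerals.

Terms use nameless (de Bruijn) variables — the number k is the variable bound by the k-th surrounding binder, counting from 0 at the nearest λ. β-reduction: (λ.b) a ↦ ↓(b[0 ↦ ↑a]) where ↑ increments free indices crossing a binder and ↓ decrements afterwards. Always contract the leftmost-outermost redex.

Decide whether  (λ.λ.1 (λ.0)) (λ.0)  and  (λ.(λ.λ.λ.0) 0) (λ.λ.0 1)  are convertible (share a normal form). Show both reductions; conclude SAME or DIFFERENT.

Answer: SAME — A ⇓ λ.λ.0, B ⇓ λ.λ.0

Derivation:
Term A:
  start: (λ.λ.1 (λ.0)) (λ.0)
  →1  λ.(λ.0) (λ.0)
  →2  λ.λ.0

Term B:
  start: (λ.(λ.λ.λ.0) 0) (λ.λ.0 1)
  →1  (λ.λ.λ.0) (λ.λ.0 1)
  →2  λ.λ.0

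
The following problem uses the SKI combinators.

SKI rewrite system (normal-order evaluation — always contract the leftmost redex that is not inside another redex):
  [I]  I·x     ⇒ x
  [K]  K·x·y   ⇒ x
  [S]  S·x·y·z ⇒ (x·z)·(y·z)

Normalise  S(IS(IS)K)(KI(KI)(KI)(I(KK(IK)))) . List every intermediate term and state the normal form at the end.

Answer: normal form = S(SSK)I  (in 5 steps)

Derivation:
  start: S(IS(IS)K)(KI(KI)(KI)(I(KK(IK))))
  step 1: S(S(IS)K)(KI(KI)(KI)(I(KK(IK))))
  step 2: S(SSK)(KI(KI)(KI)(I(KK(IK))))
  step 3: S(SSK)(I(KI)(I(KK(IK))))
  step 4: S(SSK)(KI(I(KK(IK))))
  step 5: S(SSK)I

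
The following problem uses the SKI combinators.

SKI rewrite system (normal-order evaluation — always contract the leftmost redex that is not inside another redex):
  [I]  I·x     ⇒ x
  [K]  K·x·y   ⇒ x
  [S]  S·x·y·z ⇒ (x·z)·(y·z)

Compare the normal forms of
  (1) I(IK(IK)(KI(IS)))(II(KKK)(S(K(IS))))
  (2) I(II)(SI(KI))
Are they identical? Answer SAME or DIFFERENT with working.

Term A:
  start: I(IK(IK)(KI(IS)))(II(KKK)(S(K(IS))))
  step 1: IK(IK)(KI(IS))(II(KKK)(S(K(IS))))
  step 2: K(IK)(KI(IS))(II(KKK)(S(K(IS))))
  step 3: IK(II(KKK)(S(K(IS))))
  step 4: K(II(KKK)(S(K(IS))))
  step 5: K(I(KKK)(S(K(IS))))
  step 6: K(KKK(S(K(IS))))
  step 7: K(K(S(K(IS))))
  step 8: K(K(S(KS)))

Term B:
  start: I(II)(SI(KI))
  step 1: II(SI(KI))
  step 2: I(SI(KI))
  step 3: SI(KI)

Answer: DIFFERENT — A ⇓ K(K(S(KS))), B ⇓ SI(KI)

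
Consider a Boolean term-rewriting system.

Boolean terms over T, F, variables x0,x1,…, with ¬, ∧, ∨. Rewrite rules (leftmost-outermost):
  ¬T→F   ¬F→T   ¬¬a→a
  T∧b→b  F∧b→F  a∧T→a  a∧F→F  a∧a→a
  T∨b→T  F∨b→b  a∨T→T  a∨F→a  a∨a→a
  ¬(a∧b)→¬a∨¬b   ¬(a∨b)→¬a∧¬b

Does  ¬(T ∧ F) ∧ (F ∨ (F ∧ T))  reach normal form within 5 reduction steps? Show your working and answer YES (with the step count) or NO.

  start: ¬(T ∧ F) ∧ (F ∨ (F ∧ T))
  step 1: (¬T ∨ ¬F) ∧ (F ∨ (F ∧ T))
  step 2: (F ∨ ¬F) ∧ (F ∨ (F ∧ T))
  step 3: ¬F ∧ (F ∨ (F ∧ T))
  step 4: T ∧ (F ∨ (F ∧ T))
  step 5: F ∨ (F ∧ T)

Answer: NO — after 5 steps the term is F ∨ (F ∧ T), not yet normal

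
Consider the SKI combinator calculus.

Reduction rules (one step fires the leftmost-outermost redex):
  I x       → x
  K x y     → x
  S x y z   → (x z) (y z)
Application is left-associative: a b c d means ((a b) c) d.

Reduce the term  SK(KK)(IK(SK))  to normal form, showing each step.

Answer: normal form = K(SK)  (in 3 steps)

Working:
  start: SK(KK)(IK(SK))
  →1  K(IK(SK))(KK(IK(SK)))
  →2  IK(SK)
  →3  K(SK)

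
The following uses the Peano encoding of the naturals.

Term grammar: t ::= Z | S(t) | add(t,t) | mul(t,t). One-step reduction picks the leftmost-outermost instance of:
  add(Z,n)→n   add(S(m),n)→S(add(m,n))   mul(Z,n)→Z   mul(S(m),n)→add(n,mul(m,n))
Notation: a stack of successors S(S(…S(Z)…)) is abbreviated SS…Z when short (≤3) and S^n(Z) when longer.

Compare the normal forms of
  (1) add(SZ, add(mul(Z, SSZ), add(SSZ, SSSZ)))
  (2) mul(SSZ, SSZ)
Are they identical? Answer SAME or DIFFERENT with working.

Term A:
  start: add(SZ, add(mul(Z, SSZ), add(SSZ, SSSZ)))
  →1  S(add(Z, add(mul(Z, SSZ), add(SSZ, SSSZ))))
  →2  S(add(mul(Z, SSZ), add(SSZ, SSSZ)))
  →3  S(add(Z, add(SSZ, SSSZ)))
  →4  S(add(SSZ, SSSZ))
  →5  S(S(add(SZ, SSSZ)))
  →6  S(S(S(add(Z, SSSZ))))
  →7  S^6(Z)

Term B:
  start: mul(SSZ, SSZ)
  →1  add(SSZ, mul(SZ, SSZ))
  →2  S(add(SZ, mul(SZ, SSZ)))
  →3  S(S(add(Z, mul(SZ, SSZ))))
  →4  S(S(mul(SZ, SSZ)))
  →5  S(S(add(SSZ, mul(Z, SSZ))))
  →6  S(S(S(add(SZ, mul(Z, SSZ)))))
  →7  S(S(S(S(add(Z, mul(Z, SSZ))))))
  →8  S(S(S(S(mul(Z, SSZ)))))
  →9  S^4(Z)

Answer: DIFFERENT — A ⇓ S^6(Z), B ⇓ S^4(Z)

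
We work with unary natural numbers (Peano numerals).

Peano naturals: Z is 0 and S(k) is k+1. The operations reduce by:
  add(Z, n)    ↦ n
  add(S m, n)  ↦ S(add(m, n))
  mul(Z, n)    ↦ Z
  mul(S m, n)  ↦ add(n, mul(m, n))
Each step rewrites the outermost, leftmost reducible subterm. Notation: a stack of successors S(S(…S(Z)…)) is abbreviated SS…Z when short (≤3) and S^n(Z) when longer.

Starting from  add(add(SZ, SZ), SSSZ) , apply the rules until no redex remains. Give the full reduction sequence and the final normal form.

  start: add(add(SZ, SZ), SSSZ)
  [1] add(S(add(Z, SZ)), SSSZ)
  [2] S(add(add(Z, SZ), SSSZ))
  [3] S(add(SZ, SSSZ))
  [4] S(S(add(Z, SSSZ)))
  [5] S^5(Z)

Answer: normal form = S^5(Z)  (in 5 steps)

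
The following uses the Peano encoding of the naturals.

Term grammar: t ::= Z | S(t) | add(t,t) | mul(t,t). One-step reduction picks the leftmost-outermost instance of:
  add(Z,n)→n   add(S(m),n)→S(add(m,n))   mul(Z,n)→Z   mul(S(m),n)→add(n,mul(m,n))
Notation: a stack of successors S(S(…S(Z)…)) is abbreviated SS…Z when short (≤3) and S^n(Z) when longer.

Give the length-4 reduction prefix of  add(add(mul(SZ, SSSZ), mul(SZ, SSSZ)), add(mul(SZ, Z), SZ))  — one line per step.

Answer: after 4 steps: S(add(add(add(SSZ, mul(Z, SSSZ)), mul(SZ, SSSZ)), add(mul(SZ, Z), SZ)))

Derivation:
  start: add(add(mul(SZ, SSSZ), mul(SZ, SSSZ)), add(mul(SZ, Z), SZ))
  [1] add(add(add(SSSZ, mul(Z, SSSZ)), mul(SZ, SSSZ)), add(mul(SZ, Z), SZ))
  [2] add(add(S(add(SSZ, mul(Z, SSSZ))), mul(SZ, SSSZ)), add(mul(SZ, Z), SZ))
  [3] add(S(add(add(SSZ, mul(Z, SSSZ)), mul(SZ, SSSZ))), add(mul(SZ, Z), SZ))
  [4] S(add(add(add(SSZ, mul(Z, SSSZ)), mul(SZ, SSSZ)), add(mul(SZ, Z), SZ)))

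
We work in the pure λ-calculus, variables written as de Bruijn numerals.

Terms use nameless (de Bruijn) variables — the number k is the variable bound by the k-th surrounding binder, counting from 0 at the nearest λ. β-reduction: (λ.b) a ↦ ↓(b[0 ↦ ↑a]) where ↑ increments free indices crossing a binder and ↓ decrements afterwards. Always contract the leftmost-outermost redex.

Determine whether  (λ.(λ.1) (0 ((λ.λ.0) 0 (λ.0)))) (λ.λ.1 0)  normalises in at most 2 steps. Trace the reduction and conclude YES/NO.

  start: (λ.(λ.1) (0 ((λ.λ.0) 0 (λ.0)))) (λ.λ.1 0)
  →1  (λ.λ.λ.1 0) ((λ.λ.1 0) ((λ.λ.0) (λ.λ.1 0) (λ.0)))
  →2  λ.λ.1 0

Answer: YES — reaches normal form λ.λ.1 0 in 2 ≤ 2 steps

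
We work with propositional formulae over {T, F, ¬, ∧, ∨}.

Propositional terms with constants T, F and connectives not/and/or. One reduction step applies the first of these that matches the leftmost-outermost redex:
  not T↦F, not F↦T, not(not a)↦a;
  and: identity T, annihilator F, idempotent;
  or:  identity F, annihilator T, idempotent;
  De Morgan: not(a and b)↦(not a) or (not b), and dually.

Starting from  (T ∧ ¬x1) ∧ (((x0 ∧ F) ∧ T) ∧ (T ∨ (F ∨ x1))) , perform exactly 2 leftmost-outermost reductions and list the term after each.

Answer: after 2 steps: ¬x1 ∧ ((x0 ∧ F) ∧ (T ∨ (F ∨ x1)))

Reduction:
  start: (T ∧ ¬x1) ∧ (((x0 ∧ F) ∧ T) ∧ (T ∨ (F ∨ x1)))
  step 1: ¬x1 ∧ (((x0 ∧ F) ∧ T) ∧ (T ∨ (F ∨ x1)))
  step 2: ¬x1 ∧ ((x0 ∧ F) ∧ (T ∨ (F ∨ x1)))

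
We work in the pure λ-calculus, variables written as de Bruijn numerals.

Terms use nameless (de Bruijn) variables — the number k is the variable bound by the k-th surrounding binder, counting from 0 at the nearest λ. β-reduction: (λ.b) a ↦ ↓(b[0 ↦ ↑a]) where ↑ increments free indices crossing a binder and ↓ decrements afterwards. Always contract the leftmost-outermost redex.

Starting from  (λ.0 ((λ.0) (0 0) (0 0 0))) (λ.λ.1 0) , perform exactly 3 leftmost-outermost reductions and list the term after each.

  start: (λ.0 ((λ.0) (0 0) (0 0 0))) (λ.λ.1 0)
  →1  (λ.λ.1 0) ((λ.0) ((λ.λ.1 0) (λ.λ.1 0)) ((λ.λ.1 0) (λ.λ.1 0) (λ.λ.1 0)))
  →2  λ.(λ.0) ((λ.λ.1 0) (λ.λ.1 0)) ((λ.λ.1 0) (λ.λ.1 0) (λ.λ.1 0)) 0
  →3  λ.(λ.λ.1 0) (λ.λ.1 0) ((λ.λ.1 0) (λ.λ.1 0) (λ.λ.1 0)) 0

Answer: after 3 steps: λ.(λ.λ.1 0) (λ.λ.1 0) ((λ.λ.1 0) (λ.λ.1 0) (λ.λ.1 0)) 0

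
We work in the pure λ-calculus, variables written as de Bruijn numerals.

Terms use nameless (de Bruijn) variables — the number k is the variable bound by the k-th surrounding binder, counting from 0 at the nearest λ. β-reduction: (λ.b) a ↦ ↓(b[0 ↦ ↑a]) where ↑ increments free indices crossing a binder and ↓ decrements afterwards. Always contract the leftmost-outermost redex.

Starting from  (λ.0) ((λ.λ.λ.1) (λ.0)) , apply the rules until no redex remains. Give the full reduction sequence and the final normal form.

  start: (λ.0) ((λ.λ.λ.1) (λ.0))
  step 1: (λ.λ.λ.1) (λ.0)
  step 2: λ.λ.1

Answer: normal form = λ.λ.1  (in 2 steps)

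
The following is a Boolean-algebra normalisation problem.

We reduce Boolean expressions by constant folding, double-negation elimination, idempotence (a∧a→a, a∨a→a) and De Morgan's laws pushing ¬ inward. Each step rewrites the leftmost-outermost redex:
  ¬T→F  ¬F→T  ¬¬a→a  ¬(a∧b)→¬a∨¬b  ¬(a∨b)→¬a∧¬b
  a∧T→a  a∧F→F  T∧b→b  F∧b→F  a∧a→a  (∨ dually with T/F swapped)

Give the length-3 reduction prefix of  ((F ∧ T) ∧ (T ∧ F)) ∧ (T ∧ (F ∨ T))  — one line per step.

Answer: after 3 steps: F

Working:
  start: ((F ∧ T) ∧ (T ∧ F)) ∧ (T ∧ (F ∨ T))
  step 1: (F ∧ (T ∧ F)) ∧ (T ∧ (F ∨ T))
  step 2: F ∧ (T ∧ (F ∨ T))
  step 3: F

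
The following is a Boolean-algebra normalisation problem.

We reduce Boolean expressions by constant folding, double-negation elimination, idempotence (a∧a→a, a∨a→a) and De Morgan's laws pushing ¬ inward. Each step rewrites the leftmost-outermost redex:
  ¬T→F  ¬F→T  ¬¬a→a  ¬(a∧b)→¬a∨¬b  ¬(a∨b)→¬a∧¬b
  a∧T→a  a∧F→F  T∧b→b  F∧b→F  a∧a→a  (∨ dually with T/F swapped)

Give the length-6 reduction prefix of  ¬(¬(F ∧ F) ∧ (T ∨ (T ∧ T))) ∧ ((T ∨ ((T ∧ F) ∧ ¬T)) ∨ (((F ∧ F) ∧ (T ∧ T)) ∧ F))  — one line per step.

Answer: after 6 steps: (F ∧ ¬(T ∧ T)) ∧ ((T ∨ ((T ∧ F) ∧ ¬T)) ∨ (((F ∧ F) ∧ (T ∧ T)) ∧ F))

Working:
  start: ¬(¬(F ∧ F) ∧ (T ∨ (T ∧ T))) ∧ ((T ∨ ((T ∧ F) ∧ ¬T)) ∨ (((F ∧ F) ∧ (T ∧ T)) ∧ F))
  step 1: (¬¬(F ∧ F) ∨ ¬(T ∨ (T ∧ T))) ∧ ((T ∨ ((T ∧ F) ∧ ¬T)) ∨ (((F ∧ F) ∧ (T ∧ T)) ∧ F))
  step 2: ((F ∧ F) ∨ ¬(T ∨ (T ∧ T))) ∧ ((T ∨ ((T ∧ F) ∧ ¬T)) ∨ (((F ∧ F) ∧ (T ∧ T)) ∧ F))
  step 3: (F ∨ ¬(T ∨ (T ∧ T))) ∧ ((T ∨ ((T ∧ F) ∧ ¬T)) ∨ (((F ∧ F) ∧ (T ∧ T)) ∧ F))
  step 4: ¬(T ∨ (T ∧ T)) ∧ ((T ∨ ((T ∧ F) ∧ ¬T)) ∨ (((F ∧ F) ∧ (T ∧ T)) ∧ F))
  step 5: (¬T ∧ ¬(T ∧ T)) ∧ ((T ∨ ((T ∧ F) ∧ ¬T)) ∨ (((F ∧ F) ∧ (T ∧ T)) ∧ F))
  step 6: (F ∧ ¬(T ∧ T)) ∧ ((T ∨ ((T ∧ F) ∧ ¬T)) ∨ (((F ∧ F) ∧ (T ∧ T)) ∧ F))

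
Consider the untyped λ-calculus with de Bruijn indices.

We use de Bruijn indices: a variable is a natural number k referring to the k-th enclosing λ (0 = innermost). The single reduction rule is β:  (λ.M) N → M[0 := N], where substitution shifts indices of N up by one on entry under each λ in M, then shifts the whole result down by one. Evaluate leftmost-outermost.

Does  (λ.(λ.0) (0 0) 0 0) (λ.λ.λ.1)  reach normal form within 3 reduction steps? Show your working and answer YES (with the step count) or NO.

Answer: NO — after 3 steps the term is (λ.λ.1) (λ.λ.λ.1) (λ.λ.λ.1), not yet normal

Working:
  start: (λ.(λ.0) (0 0) 0 0) (λ.λ.λ.1)
  →1  (λ.0) ((λ.λ.λ.1) (λ.λ.λ.1)) (λ.λ.λ.1) (λ.λ.λ.1)
  →2  (λ.λ.λ.1) (λ.λ.λ.1) (λ.λ.λ.1) (λ.λ.λ.1)
  →3  (λ.λ.1) (λ.λ.λ.1) (λ.λ.λ.1)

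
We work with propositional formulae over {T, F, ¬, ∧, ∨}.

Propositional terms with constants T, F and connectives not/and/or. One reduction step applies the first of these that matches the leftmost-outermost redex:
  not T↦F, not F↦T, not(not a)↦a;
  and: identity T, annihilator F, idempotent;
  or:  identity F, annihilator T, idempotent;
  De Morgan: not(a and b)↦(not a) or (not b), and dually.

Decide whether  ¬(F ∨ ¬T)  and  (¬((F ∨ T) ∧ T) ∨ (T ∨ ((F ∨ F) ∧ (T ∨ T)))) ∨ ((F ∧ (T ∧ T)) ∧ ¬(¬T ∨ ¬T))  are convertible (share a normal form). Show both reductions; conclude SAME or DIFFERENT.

Term A:
  start: ¬(F ∨ ¬T)
  [1] ¬F ∧ ¬¬T
  [2] T ∧ ¬¬T
  [3] ¬¬T
  [4] T

Term B:
  start: (¬((F ∨ T) ∧ T) ∨ (T ∨ ((F ∨ F) ∧ (T ∨ T)))) ∨ ((F ∧ (T ∧ T)) ∧ ¬(¬T ∨ ¬T))
  [1] ((¬(F ∨ T) ∨ ¬T) ∨ (T ∨ ((F ∨ F) ∧ (T ∨ T)))) ∨ ((F ∧ (T ∧ T)) ∧ ¬(¬T ∨ ¬T))
  [2] (((¬F ∧ ¬T) ∨ ¬T) ∨ (T ∨ ((F ∨ F) ∧ (T ∨ T)))) ∨ ((F ∧ (T ∧ T)) ∧ ¬(¬T ∨ ¬T))
  [3] (((T ∧ ¬T) ∨ ¬T) ∨ (T ∨ ((F ∨ F) ∧ (T ∨ T)))) ∨ ((F ∧ (T ∧ T)) ∧ ¬(¬T ∨ ¬T))
  [4] ((¬T ∨ ¬T) ∨ (T ∨ ((F ∨ F) ∧ (T ∨ T)))) ∨ ((F ∧ (T ∧ T)) ∧ ¬(¬T ∨ ¬T))
  [5] (¬T ∨ (T ∨ ((F ∨ F) ∧ (T ∨ T)))) ∨ ((F ∧ (T ∧ T)) ∧ ¬(¬T ∨ ¬T))
  [6] (F ∨ (T ∨ ((F ∨ F) ∧ (T ∨ T)))) ∨ ((F ∧ (T ∧ T)) ∧ ¬(¬T ∨ ¬T))
  [7] (T ∨ ((F ∨ F) ∧ (T ∨ T))) ∨ ((F ∧ (T ∧ T)) ∧ ¬(¬T ∨ ¬T))
  [8] T ∨ ((F ∧ (T ∧ T)) ∧ ¬(¬T ∨ ¬T))
  [9] T

Answer: SAME — A ⇓ T, B ⇓ T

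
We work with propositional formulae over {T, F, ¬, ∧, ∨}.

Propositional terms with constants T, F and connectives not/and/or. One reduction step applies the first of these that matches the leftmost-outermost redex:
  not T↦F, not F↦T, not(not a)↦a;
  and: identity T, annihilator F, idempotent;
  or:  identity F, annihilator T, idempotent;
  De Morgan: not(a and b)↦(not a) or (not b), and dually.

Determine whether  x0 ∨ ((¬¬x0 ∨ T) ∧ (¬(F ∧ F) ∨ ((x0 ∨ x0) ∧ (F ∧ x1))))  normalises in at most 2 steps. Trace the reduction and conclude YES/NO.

Answer: NO — after 2 steps the term is x0 ∨ (¬(F ∧ F) ∨ ((x0 ∨ x0) ∧ (F ∧ x1))), not yet normal

Reduction:
  start: x0 ∨ ((¬¬x0 ∨ T) ∧ (¬(F ∧ F) ∨ ((x0 ∨ x0) ∧ (F ∧ x1))))
  →1  x0 ∨ (T ∧ (¬(F ∧ F) ∨ ((x0 ∨ x0) ∧ (F ∧ x1))))
  →2  x0 ∨ (¬(F ∧ F) ∨ ((x0 ∨ x0) ∧ (F ∧ x1)))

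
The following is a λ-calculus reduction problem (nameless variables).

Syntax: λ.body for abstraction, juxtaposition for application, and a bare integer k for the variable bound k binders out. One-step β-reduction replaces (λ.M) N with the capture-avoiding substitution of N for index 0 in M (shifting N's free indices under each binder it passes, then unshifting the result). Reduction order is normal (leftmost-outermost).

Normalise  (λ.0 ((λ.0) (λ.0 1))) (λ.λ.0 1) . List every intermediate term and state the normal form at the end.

  start: (λ.0 ((λ.0) (λ.0 1))) (λ.λ.0 1)
  step 1: (λ.λ.0 1) ((λ.0) (λ.0 (λ.λ.0 1)))
  step 2: λ.0 ((λ.0) (λ.0 (λ.λ.0 1)))
  step 3: λ.0 (λ.0 (λ.λ.0 1))

Answer: normal form = λ.0 (λ.0 (λ.λ.0 1))  (in 3 steps)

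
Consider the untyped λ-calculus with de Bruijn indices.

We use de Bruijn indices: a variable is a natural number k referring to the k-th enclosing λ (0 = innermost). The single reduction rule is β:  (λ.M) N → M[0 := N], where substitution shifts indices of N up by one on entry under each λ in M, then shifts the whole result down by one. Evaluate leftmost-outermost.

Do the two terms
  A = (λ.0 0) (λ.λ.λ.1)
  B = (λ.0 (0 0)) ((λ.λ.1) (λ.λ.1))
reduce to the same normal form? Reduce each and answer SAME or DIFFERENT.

Answer: SAME — A ⇓ λ.λ.1, B ⇓ λ.λ.1

Reduction:
Term A:
  start: (λ.0 0) (λ.λ.λ.1)
  →1  (λ.λ.λ.1) (λ.λ.λ.1)
  →2  λ.λ.1

Term B:
  start: (λ.0 (0 0)) ((λ.λ.1) (λ.λ.1))
  →1  (λ.λ.1) (λ.λ.1) ((λ.λ.1) (λ.λ.1) ((λ.λ.1) (λ.λ.1)))
  →2  (λ.λ.λ.1) ((λ.λ.1) (λ.λ.1) ((λ.λ.1) (λ.λ.1)))
  →3  λ.λ.1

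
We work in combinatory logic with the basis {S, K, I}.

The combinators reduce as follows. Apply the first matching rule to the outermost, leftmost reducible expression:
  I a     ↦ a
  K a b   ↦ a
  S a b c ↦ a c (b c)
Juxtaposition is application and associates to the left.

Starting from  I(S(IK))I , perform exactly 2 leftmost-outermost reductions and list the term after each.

Answer: after 2 steps: SKI

Working:
  start: I(S(IK))I
  [1] S(IK)I
  [2] SKI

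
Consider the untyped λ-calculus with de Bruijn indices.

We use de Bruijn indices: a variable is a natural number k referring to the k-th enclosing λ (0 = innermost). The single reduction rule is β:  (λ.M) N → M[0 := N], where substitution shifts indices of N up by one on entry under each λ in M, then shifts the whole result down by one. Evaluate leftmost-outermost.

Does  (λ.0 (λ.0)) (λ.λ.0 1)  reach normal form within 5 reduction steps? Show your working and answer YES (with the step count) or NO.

  start: (λ.0 (λ.0)) (λ.λ.0 1)
  [1] (λ.λ.0 1) (λ.0)
  [2] λ.0 (λ.0)

Answer: YES — reaches normal form λ.0 (λ.0) in 2 ≤ 5 steps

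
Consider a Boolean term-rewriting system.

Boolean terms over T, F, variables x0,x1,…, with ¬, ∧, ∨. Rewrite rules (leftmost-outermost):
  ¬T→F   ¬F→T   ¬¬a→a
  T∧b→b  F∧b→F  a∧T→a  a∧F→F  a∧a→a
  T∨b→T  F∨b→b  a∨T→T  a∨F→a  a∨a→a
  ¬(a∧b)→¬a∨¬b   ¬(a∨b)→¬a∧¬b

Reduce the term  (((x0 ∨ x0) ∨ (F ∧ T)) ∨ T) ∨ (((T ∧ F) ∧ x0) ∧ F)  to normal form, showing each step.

Answer: normal form = T  (in 2 steps)

Working:
  start: (((x0 ∨ x0) ∨ (F ∧ T)) ∨ T) ∨ (((T ∧ F) ∧ x0) ∧ F)
  [1] T ∨ (((T ∧ F) ∧ x0) ∧ F)
  [2] T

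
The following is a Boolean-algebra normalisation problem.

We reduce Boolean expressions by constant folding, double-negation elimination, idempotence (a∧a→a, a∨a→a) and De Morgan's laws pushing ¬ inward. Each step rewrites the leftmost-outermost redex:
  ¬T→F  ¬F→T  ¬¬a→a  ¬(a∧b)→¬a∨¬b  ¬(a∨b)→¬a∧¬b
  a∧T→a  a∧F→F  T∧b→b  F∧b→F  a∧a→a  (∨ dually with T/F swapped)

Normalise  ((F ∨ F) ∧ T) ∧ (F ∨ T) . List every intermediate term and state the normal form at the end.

  start: ((F ∨ F) ∧ T) ∧ (F ∨ T)
  →1  (F ∨ F) ∧ (F ∨ T)
  →2  F ∧ (F ∨ T)
  →3  F

Answer: normal form = F  (in 3 steps)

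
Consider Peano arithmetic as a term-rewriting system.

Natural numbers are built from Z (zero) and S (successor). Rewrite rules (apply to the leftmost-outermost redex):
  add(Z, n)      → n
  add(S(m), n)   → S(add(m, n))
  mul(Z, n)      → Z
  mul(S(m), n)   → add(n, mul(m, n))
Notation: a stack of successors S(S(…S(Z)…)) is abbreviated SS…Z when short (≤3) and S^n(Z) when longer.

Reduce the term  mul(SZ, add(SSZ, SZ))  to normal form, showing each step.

  start: mul(SZ, add(SSZ, SZ))
  [1] add(add(SSZ, SZ), mul(Z, add(SSZ, SZ)))
  [2] add(S(add(SZ, SZ)), mul(Z, add(SSZ, SZ)))
  [3] S(add(add(SZ, SZ), mul(Z, add(SSZ, SZ))))
  [4] S(add(S(add(Z, SZ)), mul(Z, add(SSZ, SZ))))
  [5] S(S(add(add(Z, SZ), mul(Z, add(SSZ, SZ)))))
  [6] S(S(add(SZ, mul(Z, add(SSZ, SZ)))))
  [7] S(S(S(add(Z, mul(Z, add(SSZ, SZ))))))
  [8] S(S(S(mul(Z, add(SSZ, SZ)))))
  [9] SSSZ

Answer: normal form = SSSZ  (in 9 steps)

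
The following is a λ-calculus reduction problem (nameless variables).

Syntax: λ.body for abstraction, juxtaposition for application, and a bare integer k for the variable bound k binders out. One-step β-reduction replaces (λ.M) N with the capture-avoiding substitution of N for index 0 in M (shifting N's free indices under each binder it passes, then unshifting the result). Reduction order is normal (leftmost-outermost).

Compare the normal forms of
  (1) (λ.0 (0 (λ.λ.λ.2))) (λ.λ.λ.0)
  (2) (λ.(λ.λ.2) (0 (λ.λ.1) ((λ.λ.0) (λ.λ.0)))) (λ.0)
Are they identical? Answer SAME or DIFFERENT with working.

Term A:
  start: (λ.0 (0 (λ.λ.λ.2))) (λ.λ.λ.0)
  [1] (λ.λ.λ.0) ((λ.λ.λ.0) (λ.λ.λ.2))
  [2] λ.λ.0

Term B:
  start: (λ.(λ.λ.2) (0 (λ.λ.1) ((λ.λ.0) (λ.λ.0)))) (λ.0)
  [1] (λ.λ.λ.0) ((λ.0) (λ.λ.1) ((λ.λ.0) (λ.λ.0)))
  [2] λ.λ.0

Answer: SAME — A ⇓ λ.λ.0, B ⇓ λ.λ.0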